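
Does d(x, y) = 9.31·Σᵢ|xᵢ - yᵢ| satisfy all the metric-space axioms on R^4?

Yes. The L1 (Manhattan) norm induces a metric on R^4, and multiplying a metric by a positive constant 9.31 > 0 preserves all four axioms: non-negativity (9.31·||x-y|| ≥ 0), identity (9.31·||x-y|| = 0 ⟺ ||x-y|| = 0 ⟺ x = y), symmetry (||x-y|| = ||y-x||), and the triangle inequality (9.31·||x-z|| ≤ 9.31·||x-y|| + 9.31·||y-z||). So d is a metric.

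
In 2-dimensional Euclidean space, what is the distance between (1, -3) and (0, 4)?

√(Σ(x_i - y_i)²) = √((1 - 0)² + (-3 - 4)²)
= √(1² + (-7)²) = √(1 + 49) = √50 ≈ 7.0711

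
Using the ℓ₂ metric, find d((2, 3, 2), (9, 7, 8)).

√(Σ(x_i - y_i)²) = √((2 - 9)² + (3 - 7)² + (2 - 8)²)
= √((-7)² + (-4)² + (-6)²) = √(49 + 16 + 36) = √101 ≈ 10.0499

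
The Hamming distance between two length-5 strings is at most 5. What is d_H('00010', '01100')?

Differing positions: 2, 3, 4. Hamming distance = 3. The maximum possible Hamming distance for length-5 strings is 5, so d_H/5 = 3/5 = 0.6.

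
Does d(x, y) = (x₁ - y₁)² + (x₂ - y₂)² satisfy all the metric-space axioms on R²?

No. The squared Euclidean distance fails the triangle inequality. Counterexample: x = (0, 0), y = (2, 5), z = (4, 10). d(x,z) = 4² + 10² = 116, but d(x,y) + d(y,z) = (2² + 5²) + (2² + 5²) = 29 + 29 = 58. Since 116 > 58, the triangle inequality is violated. (Note: √d, the ordinary Euclidean distance, IS a metric.)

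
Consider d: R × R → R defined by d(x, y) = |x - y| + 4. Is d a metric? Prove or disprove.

No. d fails identity of indiscernibles (specifically d(x,x) = 0): d(-5, -5) = |-5 - (-5)| + 4 = 0 + 4 = 4 ≠ 0.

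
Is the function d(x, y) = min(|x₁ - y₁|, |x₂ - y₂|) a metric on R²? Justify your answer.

No. d fails identity of indiscernibles: take x = (-3, 0) and y = (-3, 6). Then d(x,y) = min(|-3 - (-3)|, |0 - 6|) = min(0, 6) = 0, yet x ≠ y.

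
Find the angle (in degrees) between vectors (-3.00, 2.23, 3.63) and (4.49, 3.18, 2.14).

With u = (-3.00, 2.23, 3.63), v = (4.49, 3.18, 2.14):
u·v = (-3)·4.49 + 2.23·3.18 + 3.63·2.14 = (-13.47) + 7.0914 + 7.7682 = 1.3896.
|u| = √((-3)² + 2.23² + 3.63²) = √(9 + 4.9729 + 13.1769) = √27.1498, |v| = √(4.49² + 3.18² + 2.14²) = √(20.1601 + 10.1124 + 4.5796) = √34.8521.
cos θ = (u·v)/(|u||v|) = 1.3896/(√27.1498·√34.8521) ≈ 0.045174
θ = arccos(0.045174) ≈ 87.41°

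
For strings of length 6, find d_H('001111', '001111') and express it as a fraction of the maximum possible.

Differing positions: none. Hamming distance = 0. The maximum possible Hamming distance for length-6 strings is 6, so d_H/6 = 0/6 = 0.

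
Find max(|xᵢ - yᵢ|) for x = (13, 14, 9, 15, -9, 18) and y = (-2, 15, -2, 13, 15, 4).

max(|x_i - y_i|) = max(|13 - (-2)|, |14 - 15|, |9 - (-2)|, |15 - 13|, |-9 - 15|, |18 - 4|) = max(15, 1, 11, 2, 24, 14) = 24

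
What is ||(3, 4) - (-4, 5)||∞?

max(|x_i - y_i|) = max(|3 - (-4)|, |4 - 5|) = max(7, 1) = 7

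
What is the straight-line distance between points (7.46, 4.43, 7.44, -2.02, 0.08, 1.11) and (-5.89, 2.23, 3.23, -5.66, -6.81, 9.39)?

√(Σ(x_i - y_i)²) = √((7.46 - (-5.89))² + (4.43 - 2.23)² + (7.44 - 3.23)² + (-2.02 - (-5.66))² + (0.08 - (-6.81))² + (1.11 - 9.39)²)
= √(13.35² + 2.2² + 4.21² + 3.64² + 6.89² + (-8.28)²) = √(178.2225 + 4.84 + 17.7241 + 13.2496 + 47.4721 + 68.5584) = √330.0667 ≈ 18.1677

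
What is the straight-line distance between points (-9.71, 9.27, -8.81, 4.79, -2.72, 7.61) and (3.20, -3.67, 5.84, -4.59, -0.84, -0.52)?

√(Σ(x_i - y_i)²) = √((-9.71 - 3.2)² + (9.27 - (-3.67))² + (-8.81 - 5.84)² + (4.79 - (-4.59))² + (-2.72 - (-0.84))² + (7.61 - (-0.52))²)
= √((-12.91)² + 12.94² + (-14.65)² + 9.38² + (-1.88)² + 8.13²) = √(166.6681 + 167.4436 + 214.6225 + 87.9844 + 3.5344 + 66.0969) = √706.3499 ≈ 26.5772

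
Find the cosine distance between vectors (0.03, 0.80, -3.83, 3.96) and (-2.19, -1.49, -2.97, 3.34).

With u = (0.03, 0.80, -3.83, 3.96), v = (-2.19, -1.49, -2.97, 3.34):
u·v = 0.03·(-2.19) + 0.8·(-1.49) + (-3.83)·(-2.97) + 3.96·3.34 = (-0.0657) + (-1.192) + 11.3751 + 13.2264 = 23.3438.
|u| = √(0.03² + 0.8² + (-3.83)² + 3.96²) = √(0.0009 + 0.64 + 14.6689 + 15.6816) = √30.9914, |v| = √((-2.19)² + (-1.49)² + (-2.97)² + 3.34²) = √(4.7961 + 2.2201 + 8.8209 + 11.1556) = √26.9927.
cos θ = (u·v)/(|u||v|) = 23.3438/(√30.9914·√26.9927) ≈ 0.8071
Cosine distance = 1 - cos θ ≈ 1 - 0.8071 = 0.1929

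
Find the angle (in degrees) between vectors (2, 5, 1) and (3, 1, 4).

With u = (2, 5, 1), v = (3, 1, 4):
u·v = 2·3 + 5·1 + 1·4 = 6 + 5 + 4 = 15.
|u| = √(2² + 5² + 1²) = √30, |v| = √(3² + 1² + 4²) = √26, so |u||v| = √(30·26) = √780.
cos θ = (u·v)/(|u||v|) = 15/√780 ≈ 0.537086
θ = arccos(0.537086) ≈ 57.51°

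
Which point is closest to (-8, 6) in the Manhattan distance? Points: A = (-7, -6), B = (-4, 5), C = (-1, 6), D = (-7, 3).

Distances: d(A) = 13, d(B) = 5, d(C) = 7, d(D) = 4. Nearest: D = (-7, 3) with distance 4.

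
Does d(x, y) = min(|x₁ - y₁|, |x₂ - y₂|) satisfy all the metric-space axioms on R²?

No. d fails identity of indiscernibles: take x = (5, 0) and y = (5, 7). Then d(x,y) = min(|5 - 5|, |0 - 7|) = min(0, 7) = 0, yet x ≠ y.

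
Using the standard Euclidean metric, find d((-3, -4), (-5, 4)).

√(Σ(x_i - y_i)²) = √((-3 - (-5))² + (-4 - 4)²)
= √(2² + (-8)²) = √(4 + 64) = √68 ≈ 8.2462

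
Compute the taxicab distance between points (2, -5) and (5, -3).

Σ|x_i - y_i| = |2 - 5| + |-5 - (-3)| = 3 + 2 = 5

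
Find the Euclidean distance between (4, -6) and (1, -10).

√(Σ(x_i - y_i)²) = √((4 - 1)² + (-6 - (-10))²)
= √(3² + 4²) = √(9 + 16) = √25 = 5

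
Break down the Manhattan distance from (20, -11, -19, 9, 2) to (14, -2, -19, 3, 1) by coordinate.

Σ|x_i - y_i| = |20 - 14| + |-11 - (-2)| + |-19 - (-19)| + |9 - 3| + |2 - 1| = 6 + 9 + 0 + 6 + 1 = 22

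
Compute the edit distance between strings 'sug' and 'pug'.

Let D[i][j] be the edit distance between the first i characters of 'sug' and the first j characters of 'pug', with D[i][0] = i, D[0][j] = j, and D[i][j] = D[i-1][j-1] if the characters match, else 1 + min(D[i-1][j], D[i][j-1], D[i-1][j-1]). Filling the table (rows: prefixes of 'sug', columns: prefixes of 'pug'):
     ε  p  u  g
  ε  0  1  2  3
  s  1  1  2  3
  u  2  2  1  2
  g  3  3  2  1
The bottom-right entry gives D[3][3] = 1, so no sequence of fewer than 1 edit works. Backtracking through the table gives one optimal edit sequence (1 edit):
  sug → pug (sub s→p @1)
Edit distance = 1.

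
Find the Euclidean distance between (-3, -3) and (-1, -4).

√(Σ(x_i - y_i)²) = √((-3 - (-1))² + (-3 - (-4))²)
= √((-2)² + 1²) = √(4 + 1) = √5 ≈ 2.2361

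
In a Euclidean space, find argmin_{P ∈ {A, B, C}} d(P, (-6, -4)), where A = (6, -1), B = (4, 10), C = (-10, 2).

Distances: d(A) ≈ 12.3693, d(B) ≈ 17.2047, d(C) ≈ 7.2111. Nearest: C = (-10, 2) with distance 7.2111.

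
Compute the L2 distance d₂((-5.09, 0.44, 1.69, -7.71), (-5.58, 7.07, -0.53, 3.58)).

√(Σ(x_i - y_i)²) = √((-5.09 - (-5.58))² + (0.44 - 7.07)² + (1.69 - (-0.53))² + (-7.71 - 3.58)²)
= √(0.49² + (-6.63)² + 2.22² + (-11.29)²) = √(0.2401 + 43.9569 + 4.9284 + 127.4641) = √176.5895 ≈ 13.2887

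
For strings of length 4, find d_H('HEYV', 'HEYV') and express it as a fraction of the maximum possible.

Differing positions: none. Hamming distance = 0. The maximum possible Hamming distance for length-4 strings is 4, so d_H/4 = 0/4 = 0.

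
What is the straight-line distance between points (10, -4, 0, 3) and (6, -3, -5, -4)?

√(Σ(x_i - y_i)²) = √((10 - 6)² + (-4 - (-3))² + (0 - (-5))² + (3 - (-4))²)
= √(4² + (-1)² + 5² + 7²) = √(16 + 1 + 25 + 49) = √91 ≈ 9.5394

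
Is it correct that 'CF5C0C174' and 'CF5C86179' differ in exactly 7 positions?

Differing positions: 5, 6, 9. Hamming distance = 3, so the claim that d_H = 7 is false.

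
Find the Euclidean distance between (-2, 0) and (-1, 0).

√(Σ(x_i - y_i)²) = √((-2 - (-1))² + (0 - 0)²)
= √((-1)² + 0²) = √(1 + 0) = √1 = 1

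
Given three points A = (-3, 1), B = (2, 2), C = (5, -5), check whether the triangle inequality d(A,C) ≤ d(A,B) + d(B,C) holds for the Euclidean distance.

d(A,B) = √(5² + 1²) = √26 ≈ 5.099, d(B,C) = √(3² + 7²) = √58 ≈ 7.6158, d(A,C) = √(8² + 6²) = √100 = 10.
d(A,C) = 10 ≤ 5.099 + 7.6158 = 12.7148. Triangle inequality is satisfied.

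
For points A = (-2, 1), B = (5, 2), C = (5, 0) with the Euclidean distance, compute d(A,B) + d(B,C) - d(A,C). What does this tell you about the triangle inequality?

d(A,B) = √(7² + 1²) = √50 ≈ 7.0711, d(B,C) = √(0² + 2²) = √4 = 2, d(A,C) = √(7² + 1²) = √50 ≈ 7.0711.
d(A,B) + d(B,C) - d(A,C) = 7.0711 + 2 - 7.0711 = 9.0711 - 7.0711 = 2. This is ≥ 0, so the triangle inequality holds for these points.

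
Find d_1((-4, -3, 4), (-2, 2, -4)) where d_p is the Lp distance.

Σ|x_i - y_i| = |-4 - (-2)| + |-3 - 2| + |4 - (-4)| = 2 + 5 + 8 = 15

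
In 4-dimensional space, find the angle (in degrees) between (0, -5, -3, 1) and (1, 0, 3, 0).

With u = (0, -5, -3, 1), v = (1, 0, 3, 0):
u·v = 0·1 + (-5)·0 + (-3)·3 + 1·0 = 0 + 0 + (-9) + 0 = -9.
|u| = √(0² + (-5)² + (-3)² + 1²) = √35, |v| = √(1² + 0² + 3² + 0²) = √10, so |u||v| = √(35·10) = √350.
cos θ = (u·v)/(|u||v|) = -9/√350 ≈ -0.48107
θ = arccos(-0.48107) ≈ 118.76°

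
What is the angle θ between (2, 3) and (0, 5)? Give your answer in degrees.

With u = (2, 3), v = (0, 5):
u·v = 2·0 + 3·5 = 0 + 15 = 15.
|u| = √(2² + 3²) = √13, |v| = √(0² + 5²) = √25, so |u||v| = √(13·25) = √325.
cos θ = (u·v)/(|u||v|) = 15/√325 ≈ 0.83205
θ = arccos(0.83205) ≈ 33.69°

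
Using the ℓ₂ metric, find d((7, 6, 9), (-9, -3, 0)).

√(Σ(x_i - y_i)²) = √((7 - (-9))² + (6 - (-3))² + (9 - 0)²)
= √(16² + 9² + 9²) = √(256 + 81 + 81) = √418 ≈ 20.445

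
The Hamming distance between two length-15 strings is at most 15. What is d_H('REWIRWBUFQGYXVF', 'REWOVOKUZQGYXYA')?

Differing positions: 4, 5, 6, 7, 9, 14, 15. Hamming distance = 7. The maximum possible Hamming distance for length-15 strings is 15, so d_H/15 = 7/15 ≈ 0.4667.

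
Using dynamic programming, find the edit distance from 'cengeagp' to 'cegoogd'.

Let D[i][j] be the edit distance between the first i characters of 'cengeagp' and the first j characters of 'cegoogd', with D[i][0] = i, D[0][j] = j, and D[i][j] = D[i-1][j-1] if the characters match, else 1 + min(D[i-1][j], D[i][j-1], D[i-1][j-1]). Filling the table (rows: prefixes of 'cengeagp', columns: prefixes of 'cegoogd'):
     ε  c  e  g  o  o  g  d
  ε  0  1  2  3  4  5  6  7
  c  1  0  1  2  3  4  5  6
  e  2  1  0  1  2  3  4  5
  n  3  2  1  1  2  3  4  5
  g  4  3  2  1  2  3  3  4
  e  5  4  3  2  2  3  4  4
  a  6  5  4  3  3  3  4  5
  g  7  6  5  4  4  4  3  4
  p  8  7  6  5  5  5  4  4
The bottom-right entry gives D[8][7] = 4, so no sequence of fewer than 4 edits works. Backtracking through the table gives one optimal edit sequence (4 edits):
  cengeagp → cegeagp (del n @3)
  cegeagp → cegoagp (sub e→o @4)
  cegoagp → cegoogp (sub a→o @5)
  cegoogp → cegoogd (sub p→d @7)
Edit distance = 4.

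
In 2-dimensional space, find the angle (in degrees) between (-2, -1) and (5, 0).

With u = (-2, -1), v = (5, 0):
u·v = (-2)·5 + (-1)·0 = (-10) + 0 = -10.
|u| = √((-2)² + (-1)²) = √5, |v| = √(5² + 0²) = √25, so |u||v| = √(5·25) = √125.
cos θ = (u·v)/(|u||v|) = -10/√125 ≈ -0.894427
θ = arccos(-0.894427) ≈ 153.43°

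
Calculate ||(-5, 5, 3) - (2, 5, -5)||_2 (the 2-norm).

(Σ|x_i - y_i|^2)^(1/2) = (|-5 - 2|^2 + |5 - 5|^2 + |3 - (-5)|^2)^(1/2)
= (7^2 + 0^2 + 8^2)^(1/2) = (49 + 0 + 64)^(1/2) = (113)^(1/2) ≈ 10.6301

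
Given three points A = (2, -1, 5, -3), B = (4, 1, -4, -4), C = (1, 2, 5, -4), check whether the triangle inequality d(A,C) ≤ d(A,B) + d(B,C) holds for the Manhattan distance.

d(A,B) = 2 + 2 + 9 + 1 = 14, d(B,C) = 3 + 1 + 9 + 0 = 13, d(A,C) = 1 + 3 + 0 + 1 = 5.
d(A,C) = 5 ≤ 14 + 13 = 27. Triangle inequality is satisfied.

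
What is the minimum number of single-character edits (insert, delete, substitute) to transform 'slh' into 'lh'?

Let D[i][j] be the edit distance between the first i characters of 'slh' and the first j characters of 'lh', with D[i][0] = i, D[0][j] = j, and D[i][j] = D[i-1][j-1] if the characters match, else 1 + min(D[i-1][j], D[i][j-1], D[i-1][j-1]). Filling the table (rows: prefixes of 'slh', columns: prefixes of 'lh'):
     ε  l  h
  ε  0  1  2
  s  1  1  2
  l  2  1  2
  h  3  2  1
The bottom-right entry gives D[3][2] = 1, so no sequence of fewer than 1 edit works. Backtracking through the table gives one optimal edit sequence (1 edit):
  slh → lh (del s @1)
Edit distance = 1.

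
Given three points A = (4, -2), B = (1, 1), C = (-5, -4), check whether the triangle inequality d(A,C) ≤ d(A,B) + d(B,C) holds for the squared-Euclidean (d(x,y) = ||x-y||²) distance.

d(A,B) = 3² + 3² = 18, d(B,C) = 6² + 5² = 61, d(A,C) = 9² + 2² = 85.
d(A,C) = 85 > 18 + 61 = 79. Triangle inequality is VIOLATED. (Squared-Euclidean is not a metric — this is a counterexample.)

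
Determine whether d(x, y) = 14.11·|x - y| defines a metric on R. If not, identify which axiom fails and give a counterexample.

Yes. Since |x - y| is a metric on R and 14.11 > 0, the positive scalar multiple 14.11·|x - y| is also a metric: scaling by a positive constant preserves non-negativity, identity (d=0 ⟺ |x-y|=0 ⟺ x=y), symmetry, and the triangle inequality.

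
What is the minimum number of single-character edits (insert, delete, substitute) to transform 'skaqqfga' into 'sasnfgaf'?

Let D[i][j] be the edit distance between the first i characters of 'skaqqfga' and the first j characters of 'sasnfgaf', with D[i][0] = i, D[0][j] = j, and D[i][j] = D[i-1][j-1] if the characters match, else 1 + min(D[i-1][j], D[i][j-1], D[i-1][j-1]). Filling the table (rows: prefixes of 'skaqqfga', columns: prefixes of 'sasnfgaf'):
     ε  s  a  s  n  f  g  a  f
  ε  0  1  2  3  4  5  6  7  8
  s  1  0  1  2  3  4  5  6  7
  k  2  1  1  2  3  4  5  6  7
  a  3  2  1  2  3  4  5  5  6
  q  4  3  2  2  3  4  5  6  6
  q  5  4  3  3  3  4  5  6  7
  f  6  5  4  4  4  3  4  5  6
  g  7  6  5  5  5  4  3  4  5
  a  8  7  6  6  6  5  4  3  4
The bottom-right entry gives D[8][8] = 4, so no sequence of fewer than 4 edits works. Backtracking through the table gives one optimal edit sequence (4 edits):
  skaqqfga → saqqfga (del k @2)
  saqqfga → sasqfga (sub q→s @3)
  sasqfga → sasnfga (sub q→n @4)
  sasnfga → sasnfgaf (ins f @8)
Edit distance = 4.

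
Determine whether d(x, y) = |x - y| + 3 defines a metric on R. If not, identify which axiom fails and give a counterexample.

No. d fails identity of indiscernibles (specifically d(x,x) = 0): d(-5, -5) = |-5 - (-5)| + 3 = 0 + 3 = 3 ≠ 0.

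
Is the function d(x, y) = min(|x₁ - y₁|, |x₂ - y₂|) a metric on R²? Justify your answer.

No. d fails identity of indiscernibles: take x = (-5, 0) and y = (-5, 1). Then d(x,y) = min(|-5 - (-5)|, |0 - 1|) = min(0, 1) = 0, yet x ≠ y.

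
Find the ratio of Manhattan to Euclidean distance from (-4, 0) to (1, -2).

L1 = |-4 - 1| + |0 - (-2)| = 5 + 2 = 7
L2 = √(5² + 2²) = √29 ≈ 5.3852
L1 ≥ L2 always (equality iff movement is along one axis); L1 > L2 here.
Ratio L1/L2 = 7/√29 ≈ 1.2999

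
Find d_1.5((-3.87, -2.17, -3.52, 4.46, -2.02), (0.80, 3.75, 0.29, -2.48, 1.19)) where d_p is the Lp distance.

(Σ|x_i - y_i|^1.5)^(1/1.5) = (|-3.87 - 0.8|^1.5 + |-2.17 - 3.75|^1.5 + |-3.52 - 0.29|^1.5 + |4.46 - (-2.48)|^1.5 + |-2.02 - 1.19|^1.5)^(1/1.5)
= (4.67^1.5 + 5.92^1.5 + 3.81^1.5 + 6.94^1.5 + 3.21^1.5)^(1/1.5) ≈ (10.092 + 14.404 + 7.4368 + 18.2827 + 5.7512)^(1/1.5) = (55.9667)^(1/1.5) ≈ 14.6314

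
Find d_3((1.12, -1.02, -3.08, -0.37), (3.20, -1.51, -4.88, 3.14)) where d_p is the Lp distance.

(Σ|x_i - y_i|^3)^(1/3) = (|1.12 - 3.2|^3 + |-1.02 - (-1.51)|^3 + |-3.08 - (-4.88)|^3 + |-0.37 - 3.14|^3)^(1/3)
= (2.08^3 + 0.49^3 + 1.8^3 + 3.51^3)^(1/3) ≈ (8.9989 + 0.1176 + 5.832 + 43.2436)^(1/3) = (58.1921)^(1/3) ≈ 3.8751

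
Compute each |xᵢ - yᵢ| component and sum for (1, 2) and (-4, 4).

Σ|x_i - y_i| = |1 - (-4)| + |2 - 4| = 5 + 2 = 7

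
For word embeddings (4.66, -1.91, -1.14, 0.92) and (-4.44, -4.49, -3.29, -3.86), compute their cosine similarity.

With u = (4.66, -1.91, -1.14, 0.92), v = (-4.44, -4.49, -3.29, -3.86):
u·v = 4.66·(-4.44) + (-1.91)·(-4.49) + (-1.14)·(-3.29) + 0.92·(-3.86) = (-20.6904) + 8.5759 + 3.7506 + (-3.5512) = -11.9151.
|u| = √(4.66² + (-1.91)² + (-1.14)² + 0.92²) = √(21.7156 + 3.6481 + 1.2996 + 0.8464) = √27.5097, |v| = √((-4.44)² + (-4.49)² + (-3.29)² + (-3.86)²) = √(19.7136 + 20.1601 + 10.8241 + 14.8996) = √65.5974.
cos θ = (u·v)/(|u||v|) = -11.9151/(√27.5097·√65.5974) ≈ -0.2805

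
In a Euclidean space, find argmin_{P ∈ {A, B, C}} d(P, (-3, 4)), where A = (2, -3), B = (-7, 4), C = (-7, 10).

Distances: d(A) ≈ 8.6023, d(B) = 4, d(C) ≈ 7.2111. Nearest: B = (-7, 4) with distance 4.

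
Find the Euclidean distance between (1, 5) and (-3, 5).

√(Σ(x_i - y_i)²) = √((1 - (-3))² + (5 - 5)²)
= √(4² + 0²) = √(16 + 0) = √16 = 4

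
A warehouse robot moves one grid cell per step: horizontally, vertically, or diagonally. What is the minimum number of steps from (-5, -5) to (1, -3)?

max(|x_i - y_i|) = max(|-5 - 1|, |-5 - (-3)|) = max(6, 2) = 6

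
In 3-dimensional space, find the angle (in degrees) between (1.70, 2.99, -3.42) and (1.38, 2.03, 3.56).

With u = (1.70, 2.99, -3.42), v = (1.38, 2.03, 3.56):
u·v = 1.7·1.38 + 2.99·2.03 + (-3.42)·3.56 = 2.346 + 6.0697 + (-12.1752) = -3.7595.
|u| = √(1.7² + 2.99² + (-3.42)²) = √(2.89 + 8.9401 + 11.6964) = √23.5265, |v| = √(1.38² + 2.03² + 3.56²) = √(1.9044 + 4.1209 + 12.6736) = √18.6989.
cos θ = (u·v)/(|u||v|) = -3.7595/(√23.5265·√18.6989) ≈ -0.179243
θ = arccos(-0.179243) ≈ 100.33°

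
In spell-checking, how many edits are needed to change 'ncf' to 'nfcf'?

Let D[i][j] be the edit distance between the first i characters of 'ncf' and the first j characters of 'nfcf', with D[i][0] = i, D[0][j] = j, and D[i][j] = D[i-1][j-1] if the characters match, else 1 + min(D[i-1][j], D[i][j-1], D[i-1][j-1]). Filling the table (rows: prefixes of 'ncf', columns: prefixes of 'nfcf'):
     ε  n  f  c  f
  ε  0  1  2  3  4
  n  1  0  1  2  3
  c  2  1  1  1  2
  f  3  2  1  2  1
The bottom-right entry gives D[3][4] = 1, so no sequence of fewer than 1 edit works. Backtracking through the table gives one optimal edit sequence (1 edit):
  ncf → nfcf (ins f @2)
Edit distance = 1.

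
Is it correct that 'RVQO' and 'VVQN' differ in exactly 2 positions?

Differing positions: 1, 4. Hamming distance = 2, so the claim is true.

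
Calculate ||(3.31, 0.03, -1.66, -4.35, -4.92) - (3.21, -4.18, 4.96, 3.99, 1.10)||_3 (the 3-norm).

(Σ|x_i - y_i|^3)^(1/3) = (|3.31 - 3.21|^3 + |0.03 - (-4.18)|^3 + |-1.66 - 4.96|^3 + |-4.35 - 3.99|^3 + |-4.92 - 1.1|^3)^(1/3)
= (0.1^3 + 4.21^3 + 6.62^3 + 8.34^3 + 6.02^3)^(1/3) ≈ (0.001 + 74.6185 + 290.1175 + 580.0937 + 218.1672)^(1/3) = (1162.9979)^(1/3) ≈ 10.5162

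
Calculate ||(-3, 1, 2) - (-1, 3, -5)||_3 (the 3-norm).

(Σ|x_i - y_i|^3)^(1/3) = (|-3 - (-1)|^3 + |1 - 3|^3 + |2 - (-5)|^3)^(1/3)
= (2^3 + 2^3 + 7^3)^(1/3) = (8 + 8 + 343)^(1/3) = (359)^(1/3) ≈ 7.1072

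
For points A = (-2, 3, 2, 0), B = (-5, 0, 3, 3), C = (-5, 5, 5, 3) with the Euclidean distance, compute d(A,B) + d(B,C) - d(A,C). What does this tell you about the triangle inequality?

d(A,B) = √(3² + 3² + 1² + 3²) = √28 ≈ 5.2915, d(B,C) = √(0² + 5² + 2² + 0²) = √29 ≈ 5.3852, d(A,C) = √(3² + 2² + 3² + 3²) = √31 ≈ 5.5678.
d(A,B) + d(B,C) - d(A,C) = 5.2915 + 5.3852 - 5.5678 = 10.6767 - 5.5678 = 5.1089 (to 4 decimal places). This is ≥ 0, so the triangle inequality holds for these points.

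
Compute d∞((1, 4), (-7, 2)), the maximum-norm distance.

max(|x_i - y_i|) = max(|1 - (-7)|, |4 - 2|) = max(8, 2) = 8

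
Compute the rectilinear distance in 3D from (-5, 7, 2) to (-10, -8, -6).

Σ|x_i - y_i| = |-5 - (-10)| + |7 - (-8)| + |2 - (-6)| = 5 + 15 + 8 = 28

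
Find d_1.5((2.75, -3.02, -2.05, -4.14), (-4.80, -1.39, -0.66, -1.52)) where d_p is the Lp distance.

(Σ|x_i - y_i|^1.5)^(1/1.5) = (|2.75 - (-4.8)|^1.5 + |-3.02 - (-1.39)|^1.5 + |-2.05 - (-0.66)|^1.5 + |-4.14 - (-1.52)|^1.5)^(1/1.5)
= (7.55^1.5 + 1.63^1.5 + 1.39^1.5 + 2.62^1.5)^(1/1.5) ≈ (20.7453 + 2.081 + 1.6388 + 4.2408)^(1/1.5) = (28.7059)^(1/1.5) ≈ 9.3752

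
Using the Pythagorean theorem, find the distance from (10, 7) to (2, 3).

√(Σ(x_i - y_i)²) = √((10 - 2)² + (7 - 3)²)
= √(8² + 4²) = √(64 + 16) = √80 ≈ 8.9443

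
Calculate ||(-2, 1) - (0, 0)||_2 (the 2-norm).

(Σ|x_i - y_i|^2)^(1/2) = (|-2 - 0|^2 + |1 - 0|^2)^(1/2)
= (2^2 + 1^2)^(1/2) = (4 + 1)^(1/2) = (5)^(1/2) ≈ 2.2361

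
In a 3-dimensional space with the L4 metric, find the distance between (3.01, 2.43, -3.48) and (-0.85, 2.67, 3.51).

(Σ|x_i - y_i|^4)^(1/4) = (|3.01 - (-0.85)|^4 + |2.43 - 2.67|^4 + |-3.48 - 3.51|^4)^(1/4)
= (3.86^4 + 0.24^4 + 6.99^4)^(1/4) ≈ (221.9981 + 0.0033 + 2387.3094)^(1/4) = (2609.3108)^(1/4) ≈ 7.1471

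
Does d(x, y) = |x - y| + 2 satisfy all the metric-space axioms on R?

No. d fails identity of indiscernibles (specifically d(x,x) = 0): d(2, 2) = |2 - 2| + 2 = 0 + 2 = 2 ≠ 0.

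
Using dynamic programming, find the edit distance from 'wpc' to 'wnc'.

Let D[i][j] be the edit distance between the first i characters of 'wpc' and the first j characters of 'wnc', with D[i][0] = i, D[0][j] = j, and D[i][j] = D[i-1][j-1] if the characters match, else 1 + min(D[i-1][j], D[i][j-1], D[i-1][j-1]). Filling the table (rows: prefixes of 'wpc', columns: prefixes of 'wnc'):
     ε  w  n  c
  ε  0  1  2  3
  w  1  0  1  2
  p  2  1  1  2
  c  3  2  2  1
The bottom-right entry gives D[3][3] = 1, so no sequence of fewer than 1 edit works. Backtracking through the table gives one optimal edit sequence (1 edit):
  wpc → wnc (sub p→n @2)
Edit distance = 1.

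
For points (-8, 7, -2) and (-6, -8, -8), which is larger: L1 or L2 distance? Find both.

L1 = |-8 - (-6)| + |7 - (-8)| + |-2 - (-8)| = 2 + 15 + 6 = 23
L2 = √(2² + 15² + 6²) = √265 ≈ 16.2788
L1 ≥ L2 always (equality iff movement is along one axis); L1 > L2 here.
Ratio L1/L2 = 23/√265 ≈ 1.4129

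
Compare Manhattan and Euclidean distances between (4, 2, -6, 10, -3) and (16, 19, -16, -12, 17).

L1 = |4 - 16| + |2 - 19| + |-6 - (-16)| + |10 - (-12)| + |-3 - 17| = 12 + 17 + 10 + 22 + 20 = 81
L2 = √(12² + 17² + 10² + 22² + 20²) = √1417 ≈ 37.6431
L1 ≥ L2 always (equality iff movement is along one axis); L1 > L2 here.
Ratio L1/L2 = 81/√1417 ≈ 2.1518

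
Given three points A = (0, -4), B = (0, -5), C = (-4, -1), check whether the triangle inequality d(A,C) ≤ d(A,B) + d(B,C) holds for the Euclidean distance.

d(A,B) = √(0² + 1²) = √1 = 1, d(B,C) = √(4² + 4²) = √32 ≈ 5.6569, d(A,C) = √(4² + 3²) = √25 = 5.
d(A,C) = 5 ≤ 1 + 5.6569 = 6.6569. Triangle inequality is satisfied.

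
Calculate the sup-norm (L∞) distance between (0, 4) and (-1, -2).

max(|x_i - y_i|) = max(|0 - (-1)|, |4 - (-2)|) = max(1, 6) = 6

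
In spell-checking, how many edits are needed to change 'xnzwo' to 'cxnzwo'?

Let D[i][j] be the edit distance between the first i characters of 'xnzwo' and the first j characters of 'cxnzwo', with D[i][0] = i, D[0][j] = j, and D[i][j] = D[i-1][j-1] if the characters match, else 1 + min(D[i-1][j], D[i][j-1], D[i-1][j-1]). Filling the table (rows: prefixes of 'xnzwo', columns: prefixes of 'cxnzwo'):
     ε  c  x  n  z  w  o
  ε  0  1  2  3  4  5  6
  x  1  1  1  2  3  4  5
  n  2  2  2  1  2  3  4
  z  3  3  3  2  1  2  3
  w  4  4  4  3  2  1  2
  o  5  5  5  4  3  2  1
The bottom-right entry gives D[5][6] = 1, so no sequence of fewer than 1 edit works. Backtracking through the table gives one optimal edit sequence (1 edit):
  xnzwo → cxnzwo (ins c @1)
Edit distance = 1.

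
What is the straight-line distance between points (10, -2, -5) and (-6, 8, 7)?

√(Σ(x_i - y_i)²) = √((10 - (-6))² + (-2 - 8)² + (-5 - 7)²)
= √(16² + (-10)² + (-12)²) = √(256 + 100 + 144) = √500 ≈ 22.3607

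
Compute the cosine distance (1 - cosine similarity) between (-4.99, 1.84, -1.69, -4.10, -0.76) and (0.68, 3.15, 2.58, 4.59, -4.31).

With u = (-4.99, 1.84, -1.69, -4.10, -0.76), v = (0.68, 3.15, 2.58, 4.59, -4.31):
u·v = (-4.99)·0.68 + 1.84·3.15 + (-1.69)·2.58 + (-4.1)·4.59 + (-0.76)·(-4.31) = (-3.3932) + 5.796 + (-4.3602) + (-18.819) + 3.2756 = -17.5008.
|u| = √((-4.99)² + 1.84² + (-1.69)² + (-4.1)² + (-0.76)²) = √(24.9001 + 3.3856 + 2.8561 + 16.81 + 0.5776) = √48.5294, |v| = √(0.68² + 3.15² + 2.58² + 4.59² + (-4.31)²) = √(0.4624 + 9.9225 + 6.6564 + 21.0681 + 18.5761) = √56.6855.
cos θ = (u·v)/(|u||v|) = -17.5008/(√48.5294·√56.6855) ≈ -0.3337
Cosine distance = 1 - cos θ ≈ 1 - (-0.3337) = 1.3337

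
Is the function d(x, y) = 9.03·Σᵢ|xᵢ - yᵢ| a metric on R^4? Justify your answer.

Yes. The L1 (Manhattan) norm induces a metric on R^4, and multiplying a metric by a positive constant 9.03 > 0 preserves all four axioms: non-negativity (9.03·||x-y|| ≥ 0), identity (9.03·||x-y|| = 0 ⟺ ||x-y|| = 0 ⟺ x = y), symmetry (||x-y|| = ||y-x||), and the triangle inequality (9.03·||x-z|| ≤ 9.03·||x-y|| + 9.03·||y-z||). So d is a metric.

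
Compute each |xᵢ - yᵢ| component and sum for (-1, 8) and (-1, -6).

Σ|x_i - y_i| = |-1 - (-1)| + |8 - (-6)| = 0 + 14 = 14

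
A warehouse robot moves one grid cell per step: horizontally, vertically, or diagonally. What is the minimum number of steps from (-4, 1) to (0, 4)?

max(|x_i - y_i|) = max(|-4 - 0|, |1 - 4|) = max(4, 3) = 4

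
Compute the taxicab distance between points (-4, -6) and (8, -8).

Σ|x_i - y_i| = |-4 - 8| + |-6 - (-8)| = 12 + 2 = 14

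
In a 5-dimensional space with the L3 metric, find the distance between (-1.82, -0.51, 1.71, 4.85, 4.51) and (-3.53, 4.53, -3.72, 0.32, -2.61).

(Σ|x_i - y_i|^3)^(1/3) = (|-1.82 - (-3.53)|^3 + |-0.51 - 4.53|^3 + |1.71 - (-3.72)|^3 + |4.85 - 0.32|^3 + |4.51 - (-2.61)|^3)^(1/3)
= (1.71^3 + 5.04^3 + 5.43^3 + 4.53^3 + 7.12^3)^(1/3) ≈ (5.0002 + 128.0241 + 160.103 + 92.9597 + 360.9441)^(1/3) = (747.0311)^(1/3) ≈ 9.0736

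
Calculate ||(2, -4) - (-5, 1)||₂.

√(Σ(x_i - y_i)²) = √((2 - (-5))² + (-4 - 1)²)
= √(7² + (-5)²) = √(49 + 25) = √74 ≈ 8.6023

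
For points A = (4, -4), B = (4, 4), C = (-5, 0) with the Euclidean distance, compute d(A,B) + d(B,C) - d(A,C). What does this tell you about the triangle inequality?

d(A,B) = √(0² + 8²) = √64 = 8, d(B,C) = √(9² + 4²) = √97 ≈ 9.8489, d(A,C) = √(9² + 4²) = √97 ≈ 9.8489.
d(A,B) + d(B,C) - d(A,C) = 8 + 9.8489 - 9.8489 = 17.8489 - 9.8489 = 8. This is ≥ 0, so the triangle inequality holds for these points.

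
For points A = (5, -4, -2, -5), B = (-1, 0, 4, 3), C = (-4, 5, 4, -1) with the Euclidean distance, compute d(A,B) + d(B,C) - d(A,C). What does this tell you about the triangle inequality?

d(A,B) = √(6² + 4² + 6² + 8²) = √152 ≈ 12.3288, d(B,C) = √(3² + 5² + 0² + 4²) = √50 ≈ 7.0711, d(A,C) = √(9² + 9² + 6² + 4²) = √214 ≈ 14.6287.
d(A,B) + d(B,C) - d(A,C) = 12.3288 + 7.0711 - 14.6287 = 19.3999 - 14.6287 = 4.7712 (to 4 decimal places). This is ≥ 0, so the triangle inequality holds for these points.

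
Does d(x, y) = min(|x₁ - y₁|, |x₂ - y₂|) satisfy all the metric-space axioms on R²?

No. d fails identity of indiscernibles: take x = (5, 0) and y = (5, 7). Then d(x,y) = min(|5 - 5|, |0 - 7|) = min(0, 7) = 0, yet x ≠ y.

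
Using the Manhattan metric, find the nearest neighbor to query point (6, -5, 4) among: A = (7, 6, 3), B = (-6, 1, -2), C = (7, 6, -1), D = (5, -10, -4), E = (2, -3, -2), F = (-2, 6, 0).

Distances: d(A) = 13, d(B) = 24, d(C) = 17, d(D) = 14, d(E) = 12, d(F) = 23. Nearest: E = (2, -3, -2) with distance 12.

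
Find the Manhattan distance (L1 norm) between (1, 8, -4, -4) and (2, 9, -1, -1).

Σ|x_i - y_i| = |1 - 2| + |8 - 9| + |-4 - (-1)| + |-4 - (-1)| = 1 + 1 + 3 + 3 = 8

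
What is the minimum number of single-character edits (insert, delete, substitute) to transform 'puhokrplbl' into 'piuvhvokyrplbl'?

Let D[i][j] be the edit distance between the first i characters of 'puhokrplbl' and the first j characters of 'piuvhvokyrplbl', with D[i][0] = i, D[0][j] = j, and D[i][j] = D[i-1][j-1] if the characters match, else 1 + min(D[i-1][j], D[i][j-1], D[i-1][j-1]). Filling the table (rows: prefixes of 'puhokrplbl', columns: prefixes of 'piuvhvokyrplbl'):
     ε  p  i  u  v  h  v  o  k  y  r  p  l  b  l
  ε  0  1  2  3  4  5  6  7  8  9 10 11 12 13 14
  p  1  0  1  2  3  4  5  6  7  8  9 10 11 12 13
  u  2  1  1  1  2  3  4  5  6  7  8  9 10 11 12
  h  3  2  2  2  2  2  3  4  5  6  7  8  9 10 11
  o  4  3  3  3  3  3  3  3  4  5  6  7  8  9 10
  k  5  4  4  4  4  4  4  4  3  4  5  6  7  8  9
  r  6  5  5  5  5  5  5  5  4  4  4  5  6  7  8
  p  7  6  6  6  6  6  6  6  5  5  5  4  5  6  7
  l  8  7  7  7  7  7  7  7  6  6  6  5  4  5  6
  b  9  8  8  8  8  8  8  8  7  7  7  6  5  4  5
  l 10  9  9  9  9  9  9  9  8  8  8  7  6  5  4
The bottom-right entry gives D[10][14] = 4, so no sequence of fewer than 4 edits works. Backtracking through the table gives one optimal edit sequence (4 edits):
  puhokrplbl → piuhokrplbl (ins i @2)
  piuhokrplbl → piuvhokrplbl (ins v @4)
  piuvhokrplbl → piuvhvokrplbl (ins v @6)
  piuvhvokrplbl → piuvhvokyrplbl (ins y @9)
Edit distance = 4.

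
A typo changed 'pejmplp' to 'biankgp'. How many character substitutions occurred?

Differing positions: 1, 2, 3, 4, 5, 6. Hamming distance = 6.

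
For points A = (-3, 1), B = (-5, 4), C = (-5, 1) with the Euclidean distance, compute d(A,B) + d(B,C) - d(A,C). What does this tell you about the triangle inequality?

d(A,B) = √(2² + 3²) = √13 ≈ 3.6056, d(B,C) = √(0² + 3²) = √9 = 3, d(A,C) = √(2² + 0²) = √4 = 2.
d(A,B) + d(B,C) - d(A,C) = 3.6056 + 3 - 2 = 6.6056 - 2 = 4.6056 (to 4 decimal places). This is ≥ 0, so the triangle inequality holds for these points.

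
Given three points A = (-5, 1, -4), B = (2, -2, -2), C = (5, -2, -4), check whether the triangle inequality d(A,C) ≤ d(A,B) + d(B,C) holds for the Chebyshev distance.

d(A,B) = max(7, 3, 2) = 7, d(B,C) = max(3, 0, 2) = 3, d(A,C) = max(10, 3, 0) = 10.
d(A,C) = 10 ≤ 7 + 3 = 10. Triangle inequality is satisfied.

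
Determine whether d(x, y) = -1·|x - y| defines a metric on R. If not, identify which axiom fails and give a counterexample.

No. With c = -1 < 0, d fails non-negativity: d(4, 7) = -1·|4 - 7| = -1·3 = -3 < 0.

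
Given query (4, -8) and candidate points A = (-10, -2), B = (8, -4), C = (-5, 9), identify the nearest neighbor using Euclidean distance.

Distances: d(A) ≈ 15.2315, d(B) ≈ 5.6569, d(C) ≈ 19.2354. Nearest: B = (8, -4) with distance 5.6569.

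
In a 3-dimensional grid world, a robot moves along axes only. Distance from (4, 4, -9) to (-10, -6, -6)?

Σ|x_i - y_i| = |4 - (-10)| + |4 - (-6)| + |-9 - (-6)| = 14 + 10 + 3 = 27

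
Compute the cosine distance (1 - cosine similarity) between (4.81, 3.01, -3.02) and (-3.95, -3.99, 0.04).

With u = (4.81, 3.01, -3.02), v = (-3.95, -3.99, 0.04):
u·v = 4.81·(-3.95) + 3.01·(-3.99) + (-3.02)·0.04 = (-18.9995) + (-12.0099) + (-0.1208) = -31.1302.
|u| = √(4.81² + 3.01² + (-3.02)²) = √(23.1361 + 9.0601 + 9.1204) = √41.3166, |v| = √((-3.95)² + (-3.99)² + 0.04²) = √(15.6025 + 15.9201 + 0.0016) = √31.5242.
cos θ = (u·v)/(|u||v|) = -31.1302/(√41.3166·√31.5242) ≈ -0.8626
Cosine distance = 1 - cos θ ≈ 1 - (-0.8626) = 1.8626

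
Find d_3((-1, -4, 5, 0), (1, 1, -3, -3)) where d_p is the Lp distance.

(Σ|x_i - y_i|^3)^(1/3) = (|-1 - 1|^3 + |-4 - 1|^3 + |5 - (-3)|^3 + |0 - (-3)|^3)^(1/3)
= (2^3 + 5^3 + 8^3 + 3^3)^(1/3) = (8 + 125 + 512 + 27)^(1/3) = (672)^(1/3) ≈ 8.759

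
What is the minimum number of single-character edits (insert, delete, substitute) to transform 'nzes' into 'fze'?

Let D[i][j] be the edit distance between the first i characters of 'nzes' and the first j characters of 'fze', with D[i][0] = i, D[0][j] = j, and D[i][j] = D[i-1][j-1] if the characters match, else 1 + min(D[i-1][j], D[i][j-1], D[i-1][j-1]). Filling the table (rows: prefixes of 'nzes', columns: prefixes of 'fze'):
     ε  f  z  e
  ε  0  1  2  3
  n  1  1  2  3
  z  2  2  1  2
  e  3  3  2  1
  s  4  4  3  2
The bottom-right entry gives D[4][3] = 2, so no sequence of fewer than 2 edits works. Backtracking through the table gives one optimal edit sequence (2 edits):
  nzes → fzes (sub n→f @1)
  fzes → fze (del s @4)
Edit distance = 2.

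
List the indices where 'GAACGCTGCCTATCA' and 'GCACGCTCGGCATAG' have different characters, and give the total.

Differing positions: 2, 8, 9, 10, 11, 14, 15. Hamming distance = 7.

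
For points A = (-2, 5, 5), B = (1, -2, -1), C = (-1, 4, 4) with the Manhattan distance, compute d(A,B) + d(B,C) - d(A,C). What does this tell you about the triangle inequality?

d(A,B) = 3 + 7 + 6 = 16, d(B,C) = 2 + 6 + 5 = 13, d(A,C) = 1 + 1 + 1 = 3.
d(A,B) + d(B,C) - d(A,C) = 16 + 13 - 3 = 29 - 3 = 26. This is ≥ 0, so the triangle inequality holds for these points.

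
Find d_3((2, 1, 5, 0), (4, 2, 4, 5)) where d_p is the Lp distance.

(Σ|x_i - y_i|^3)^(1/3) = (|2 - 4|^3 + |1 - 2|^3 + |5 - 4|^3 + |0 - 5|^3)^(1/3)
= (2^3 + 1^3 + 1^3 + 5^3)^(1/3) = (8 + 1 + 1 + 125)^(1/3) = (135)^(1/3) ≈ 5.1299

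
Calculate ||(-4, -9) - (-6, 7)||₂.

√(Σ(x_i - y_i)²) = √((-4 - (-6))² + (-9 - 7)²)
= √(2² + (-16)²) = √(4 + 256) = √260 ≈ 16.1245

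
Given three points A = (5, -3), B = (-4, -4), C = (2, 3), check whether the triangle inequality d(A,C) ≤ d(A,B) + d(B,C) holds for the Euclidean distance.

d(A,B) = √(9² + 1²) = √82 ≈ 9.0554, d(B,C) = √(6² + 7²) = √85 ≈ 9.2195, d(A,C) = √(3² + 6²) = √45 ≈ 6.7082.
d(A,C) ≈ 6.7082 ≤ 9.0554 + 9.2195 = 18.2749. Triangle inequality is satisfied.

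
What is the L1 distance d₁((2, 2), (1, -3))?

Σ|x_i - y_i| = |2 - 1| + |2 - (-3)| = 1 + 5 = 6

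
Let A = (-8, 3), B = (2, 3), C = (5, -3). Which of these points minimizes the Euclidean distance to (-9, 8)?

Distances: d(A) ≈ 5.099, d(B) ≈ 12.083, d(C) ≈ 17.8045. Nearest: A = (-8, 3) with distance 5.099.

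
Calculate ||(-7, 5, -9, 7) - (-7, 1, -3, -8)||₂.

√(Σ(x_i - y_i)²) = √((-7 - (-7))² + (5 - 1)² + (-9 - (-3))² + (7 - (-8))²)
= √(0² + 4² + (-6)² + 15²) = √(0 + 16 + 36 + 225) = √277 ≈ 16.6433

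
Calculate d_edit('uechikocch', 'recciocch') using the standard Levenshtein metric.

Let D[i][j] be the edit distance between the first i characters of 'uechikocch' and the first j characters of 'recciocch', with D[i][0] = i, D[0][j] = j, and D[i][j] = D[i-1][j-1] if the characters match, else 1 + min(D[i-1][j], D[i][j-1], D[i-1][j-1]). Filling the table (rows: prefixes of 'uechikocch', columns: prefixes of 'recciocch'):
     ε  r  e  c  c  i  o  c  c  h
  ε  0  1  2  3  4  5  6  7  8  9
  u  1  1  2  3  4  5  6  7  8  9
  e  2  2  1  2  3  4  5  6  7  8
  c  3  3  2  1  2  3  4  5  6  7
  h  4  4  3  2  2  3  4  5  6  6
  i  5  5  4  3  3  2  3  4  5  6
  k  6  6  5  4  4  3  3  4  5  6
  o  7  7  6  5  5  4  3  4  5  6
  c  8  8  7  6  5  5  4  3  4  5
  c  9  9  8  7  6  6  5  4  3  4
  h 10 10  9  8  7  7  6  5  4  3
The bottom-right entry gives D[10][9] = 3, so no sequence of fewer than 3 edits works. Backtracking through the table gives one optimal edit sequence (3 edits):
  uechikocch → rechikocch (sub u→r @1)
  rechikocch → reccikocch (sub h→c @4)
  reccikocch → recciocch (del k @6)
Edit distance = 3.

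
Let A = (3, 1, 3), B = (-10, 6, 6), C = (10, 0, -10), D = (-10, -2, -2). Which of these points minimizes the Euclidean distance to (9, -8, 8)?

Distances: d(A) ≈ 11.9164, d(B) ≈ 23.6854, d(C) ≈ 19.7231, d(D) ≈ 22.2935. Nearest: A = (3, 1, 3) with distance 11.9164.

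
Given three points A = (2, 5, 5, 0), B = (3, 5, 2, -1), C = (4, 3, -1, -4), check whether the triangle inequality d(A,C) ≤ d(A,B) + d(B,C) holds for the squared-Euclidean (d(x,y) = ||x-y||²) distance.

d(A,B) = 1² + 0² + 3² + 1² = 11, d(B,C) = 1² + 2² + 3² + 3² = 23, d(A,C) = 2² + 2² + 6² + 4² = 60.
d(A,C) = 60 > 11 + 23 = 34. Triangle inequality is VIOLATED. (Squared-Euclidean is not a metric — this is a counterexample.)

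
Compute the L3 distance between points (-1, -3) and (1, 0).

(Σ|x_i - y_i|^3)^(1/3) = (|-1 - 1|^3 + |-3 - 0|^3)^(1/3)
= (2^3 + 3^3)^(1/3) = (8 + 27)^(1/3) = (35)^(1/3) ≈ 3.2711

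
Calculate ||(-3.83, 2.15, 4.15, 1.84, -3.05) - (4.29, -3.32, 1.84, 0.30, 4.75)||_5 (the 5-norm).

(Σ|x_i - y_i|^5)^(1/5) = (|-3.83 - 4.29|^5 + |2.15 - (-3.32)|^5 + |4.15 - 1.84|^5 + |1.84 - 0.3|^5 + |-3.05 - 4.75|^5)^(1/5)
= (8.12^5 + 5.47^5 + 2.31^5 + 1.54^5 + 7.8^5)^(1/5) ≈ (35300.4422 + 4897.0736 + 65.7749 + 8.6617 + 28871.7437)^(1/5) = (69143.6961)^(1/5) ≈ 9.2886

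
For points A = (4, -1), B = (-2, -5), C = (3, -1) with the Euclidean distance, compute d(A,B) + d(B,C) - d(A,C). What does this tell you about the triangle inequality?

d(A,B) = √(6² + 4²) = √52 ≈ 7.2111, d(B,C) = √(5² + 4²) = √41 ≈ 6.4031, d(A,C) = √(1² + 0²) = √1 = 1.
d(A,B) + d(B,C) - d(A,C) = 7.2111 + 6.4031 - 1 = 13.6142 - 1 = 12.6142 (to 4 decimal places). This is ≥ 0, so the triangle inequality holds for these points.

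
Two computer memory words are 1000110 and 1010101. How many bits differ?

Differing positions: 3, 6, 7. Hamming distance = 3.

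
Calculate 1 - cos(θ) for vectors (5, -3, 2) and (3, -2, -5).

With u = (5, -3, 2), v = (3, -2, -5):
u·v = 5·3 + (-3)·(-2) + 2·(-5) = 15 + 6 + (-10) = 11.
|u| = √(5² + (-3)² + 2²) = √38, |v| = √(3² + (-2)² + (-5)²) = √38, so |u||v| = √(38·38) = √1444 = 38.
cos θ = (u·v)/(|u||v|) = 11/38 ≈ 0.2895
Cosine distance = 1 - cos θ ≈ 1 - 0.2895 = 0.7105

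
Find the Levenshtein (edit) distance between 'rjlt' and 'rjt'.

Let D[i][j] be the edit distance between the first i characters of 'rjlt' and the first j characters of 'rjt', with D[i][0] = i, D[0][j] = j, and D[i][j] = D[i-1][j-1] if the characters match, else 1 + min(D[i-1][j], D[i][j-1], D[i-1][j-1]). Filling the table (rows: prefixes of 'rjlt', columns: prefixes of 'rjt'):
     ε  r  j  t
  ε  0  1  2  3
  r  1  0  1  2
  j  2  1  0  1
  l  3  2  1  1
  t  4  3  2  1
The bottom-right entry gives D[4][3] = 1, so no sequence of fewer than 1 edit works. Backtracking through the table gives one optimal edit sequence (1 edit):
  rjlt → rjt (del l @3)
Edit distance = 1.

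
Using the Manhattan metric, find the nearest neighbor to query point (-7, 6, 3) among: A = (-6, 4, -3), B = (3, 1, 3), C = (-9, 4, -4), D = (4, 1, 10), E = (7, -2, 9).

Distances: d(A) = 9, d(B) = 15, d(C) = 11, d(D) = 23, d(E) = 28. Nearest: A = (-6, 4, -3) with distance 9.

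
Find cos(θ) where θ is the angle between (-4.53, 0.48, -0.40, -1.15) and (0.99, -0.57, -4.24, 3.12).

With u = (-4.53, 0.48, -0.40, -1.15), v = (0.99, -0.57, -4.24, 3.12):
u·v = (-4.53)·0.99 + 0.48·(-0.57) + (-0.4)·(-4.24) + (-1.15)·3.12 = (-4.4847) + (-0.2736) + 1.696 + (-3.588) = -6.6503.
|u| = √((-4.53)² + 0.48² + (-0.4)² + (-1.15)²) = √(20.5209 + 0.2304 + 0.16 + 1.3225) = √22.2338, |v| = √(0.99² + (-0.57)² + (-4.24)² + 3.12²) = √(0.9801 + 0.3249 + 17.9776 + 9.7344) = √29.017.
cos θ = (u·v)/(|u||v|) = -6.6503/(√22.2338·√29.017) ≈ -0.2618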